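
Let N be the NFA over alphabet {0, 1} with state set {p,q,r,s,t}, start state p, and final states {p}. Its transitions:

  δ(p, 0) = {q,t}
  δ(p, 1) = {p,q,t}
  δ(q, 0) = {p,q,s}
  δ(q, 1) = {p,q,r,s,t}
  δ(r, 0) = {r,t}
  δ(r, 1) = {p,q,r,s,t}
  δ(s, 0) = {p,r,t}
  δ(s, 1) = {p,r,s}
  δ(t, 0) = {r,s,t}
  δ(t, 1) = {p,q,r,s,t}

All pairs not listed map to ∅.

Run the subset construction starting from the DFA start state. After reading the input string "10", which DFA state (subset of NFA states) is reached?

{p,q,r,s,t}

Start: {p}.
δ(p,1) = {p,q,t}.
Union: {p,q,t}.
After 1: {p,q,t}.
δ(p,0) = {q,t}; δ(q,0) = {p,q,s}; δ(t,0) = {r,s,t}.
Union: {p,q,r,s,t}.
After 0: {p,q,r,s,t}.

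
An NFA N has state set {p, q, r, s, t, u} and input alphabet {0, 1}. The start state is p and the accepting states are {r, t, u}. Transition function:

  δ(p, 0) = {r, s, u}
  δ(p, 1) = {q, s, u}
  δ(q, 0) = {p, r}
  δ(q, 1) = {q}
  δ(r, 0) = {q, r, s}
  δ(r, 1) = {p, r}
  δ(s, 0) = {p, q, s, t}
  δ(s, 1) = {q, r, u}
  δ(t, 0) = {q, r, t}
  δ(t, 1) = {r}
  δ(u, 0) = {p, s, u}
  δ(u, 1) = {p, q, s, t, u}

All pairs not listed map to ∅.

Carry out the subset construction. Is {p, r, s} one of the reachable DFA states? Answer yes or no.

Start state of the DFA: {p}.
{p} --0--> {r, s, u}  [new]
{p} --1--> {q, s, u}  [new]
{r, s, u} --0--> {p, q, r, s, t, u}  [new]
{r, s, u} --1--> {p, q, r, s, t, u}  [seen]
{q, s, u} --0--> {p, q, r, s, t, u}  [seen]
{q, s, u} --1--> {p, q, r, s, t, u}  [seen]
{p, q, r, s, t, u} --0--> {p, q, r, s, t, u}  [seen]
{p, q, r, s, t, u} --1--> {p, q, r, s, t, u}  [seen]
Reachable DFA states: {p}, {r, s, u}, {q, s, u}, {p, q, r, s, t, u}.
{p, r, s} is not among them.

no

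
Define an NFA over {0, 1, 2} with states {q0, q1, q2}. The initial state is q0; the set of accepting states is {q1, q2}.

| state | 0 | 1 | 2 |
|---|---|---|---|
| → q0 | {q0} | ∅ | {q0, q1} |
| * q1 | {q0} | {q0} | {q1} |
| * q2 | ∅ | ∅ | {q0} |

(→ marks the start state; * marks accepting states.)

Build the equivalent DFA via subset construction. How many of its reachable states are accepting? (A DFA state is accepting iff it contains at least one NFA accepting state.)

1

Start state of the DFA: {q0}.
{q0} --0--> {q0}  [seen]
{q0} --1--> ∅  [new]
{q0} --2--> {q0, q1}  [new]
∅ --0--> ∅  [seen]
∅ --1--> ∅  [seen]
∅ --2--> ∅  [seen]
{q0, q1} --0--> {q0}  [seen]
{q0, q1} --1--> {q0}  [seen]
{q0, q1} --2--> {q0, q1}  [seen]
Reachable DFA states: {q0}, ∅, {q0, q1}.
Accepting DFA states (contain an NFA accepting state): {q0, q1}.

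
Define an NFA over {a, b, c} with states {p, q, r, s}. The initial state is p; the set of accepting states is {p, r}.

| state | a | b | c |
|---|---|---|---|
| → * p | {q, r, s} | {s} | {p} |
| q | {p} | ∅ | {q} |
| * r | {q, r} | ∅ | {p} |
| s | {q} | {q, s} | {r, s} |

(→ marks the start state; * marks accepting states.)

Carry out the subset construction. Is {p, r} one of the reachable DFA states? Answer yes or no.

Start state of the DFA: {p}.
{p} --a--> {q, r, s}  [new]
{p} --b--> {s}  [new]
{p} --c--> {p}  [seen]
{q, r, s} --a--> {p, q, r}  [new]
{q, r, s} --b--> {q, s}  [new]
{q, r, s} --c--> {p, q, r, s}  [new]
{s} --a--> {q}  [new]
{s} --b--> {q, s}  [seen]
{s} --c--> {r, s}  [new]
{p, q, r} --a--> {p, q, r, s}  [seen]
{p, q, r} --b--> {s}  [seen]
{p, q, r} --c--> {p, q}  [new]
{q, s} --a--> {p, q}  [seen]
{q, s} --b--> {q, s}  [seen]
{q, s} --c--> {q, r, s}  [seen]
{p, q, r, s} --a--> {p, q, r, s}  [seen]
{p, q, r, s} --b--> {q, s}  [seen]
{p, q, r, s} --c--> {p, q, r, s}  [seen]
{q} --a--> {p}  [seen]
{q} --b--> ∅  [new]
{q} --c--> {q}  [seen]
{r, s} --a--> {q, r}  [new]
{r, s} --b--> {q, s}  [seen]
{r, s} --c--> {p, r, s}  [new]
{p, q} --a--> {p, q, r, s}  [seen]
{p, q} --b--> {s}  [seen]
{p, q} --c--> {p, q}  [seen]
∅ --a--> ∅  [seen]
∅ --b--> ∅  [seen]
∅ --c--> ∅  [seen]
{q, r} --a--> {p, q, r}  [seen]
{q, r} --b--> ∅  [seen]
{q, r} --c--> {p, q}  [seen]
{p, r, s} --a--> {q, r, s}  [seen]
{p, r, s} --b--> {q, s}  [seen]
{p, r, s} --c--> {p, r, s}  [seen]
Reachable DFA states: {p}, {q, r, s}, {s}, {p, q, r}, {q, s}, {p, q, r, s}, {q}, {r, s}, {p, q}, ∅, {q, r}, {p, r, s}.
{p, r} is not among them.

no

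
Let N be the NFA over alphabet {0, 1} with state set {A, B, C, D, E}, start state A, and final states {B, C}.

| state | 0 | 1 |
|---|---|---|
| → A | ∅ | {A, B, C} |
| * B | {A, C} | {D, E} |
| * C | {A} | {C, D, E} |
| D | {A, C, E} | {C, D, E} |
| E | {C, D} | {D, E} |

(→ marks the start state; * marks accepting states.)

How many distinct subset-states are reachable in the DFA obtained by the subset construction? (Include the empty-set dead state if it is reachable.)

6

Start state of the DFA: {A}.
{A} --0--> ∅  [new]
{A} --1--> {A, B, C}  [new]
∅ --0--> ∅  [seen]
∅ --1--> ∅  [seen]
{A, B, C} --0--> {A, C}  [new]
{A, B, C} --1--> {A, B, C, D, E}  [new]
{A, C} --0--> {A}  [seen]
{A, C} --1--> {A, B, C, D, E}  [seen]
{A, B, C, D, E} --0--> {A, C, D, E}  [new]
{A, B, C, D, E} --1--> {A, B, C, D, E}  [seen]
{A, C, D, E} --0--> {A, C, D, E}  [seen]
{A, C, D, E} --1--> {A, B, C, D, E}  [seen]
Reachable DFA states: {A}, ∅, {A, B, C}, {A, C}, {A, B, C, D, E}, {A, C, D, E}.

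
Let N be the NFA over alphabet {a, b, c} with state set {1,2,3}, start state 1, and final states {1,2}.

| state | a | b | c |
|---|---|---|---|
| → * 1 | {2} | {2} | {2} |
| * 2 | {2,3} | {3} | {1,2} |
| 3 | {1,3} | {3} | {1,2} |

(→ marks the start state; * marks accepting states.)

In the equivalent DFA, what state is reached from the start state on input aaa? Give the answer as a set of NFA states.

Start: {1}.
δ(1,a) = {2}.
Union: {2}.
After a: {2}.
δ(2,a) = {2,3}.
Union: {2,3}.
After a: {2,3}.
δ(2,a) = {2,3}; δ(3,a) = {1,3}.
Union: {1,2,3}.
After a: {1,2,3}.

{1,2,3}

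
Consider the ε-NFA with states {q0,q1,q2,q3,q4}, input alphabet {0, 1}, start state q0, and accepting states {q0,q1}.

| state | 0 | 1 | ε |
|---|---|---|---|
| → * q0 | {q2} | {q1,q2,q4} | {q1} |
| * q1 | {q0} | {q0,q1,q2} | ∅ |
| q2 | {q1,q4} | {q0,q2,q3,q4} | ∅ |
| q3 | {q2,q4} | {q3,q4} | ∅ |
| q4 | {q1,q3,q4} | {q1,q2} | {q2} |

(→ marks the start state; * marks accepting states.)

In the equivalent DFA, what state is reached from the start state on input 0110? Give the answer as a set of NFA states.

{q0,q1,q2,q3,q4}

Start: {q0,q1}.
δ(q0,0) = {q2}; δ(q1,0) = {q0}.
Union: {q0,q2}.
ε-closure gives {q0,q1,q2}.
After 0: {q0,q1,q2}.
δ(q0,1) = {q1,q2,q4}; δ(q1,1) = {q0,q1,q2}; δ(q2,1) = {q0,q2,q3,q4}.
Union: {q0,q1,q2,q3,q4}.
After 1: {q0,q1,q2,q3,q4}.
δ(q0,1) = {q1,q2,q4}; δ(q1,1) = {q0,q1,q2}; δ(q2,1) = {q0,q2,q3,q4}; δ(q3,1) = {q3,q4}; δ(q4,1) = {q1,q2}.
Union: {q0,q1,q2,q3,q4}.
After 1: {q0,q1,q2,q3,q4}.
δ(q0,0) = {q2}; δ(q1,0) = {q0}; δ(q2,0) = {q1,q4}; δ(q3,0) = {q2,q4}; δ(q4,0) = {q1,q3,q4}.
Union: {q0,q1,q2,q3,q4}.
After 0: {q0,q1,q2,q3,q4}.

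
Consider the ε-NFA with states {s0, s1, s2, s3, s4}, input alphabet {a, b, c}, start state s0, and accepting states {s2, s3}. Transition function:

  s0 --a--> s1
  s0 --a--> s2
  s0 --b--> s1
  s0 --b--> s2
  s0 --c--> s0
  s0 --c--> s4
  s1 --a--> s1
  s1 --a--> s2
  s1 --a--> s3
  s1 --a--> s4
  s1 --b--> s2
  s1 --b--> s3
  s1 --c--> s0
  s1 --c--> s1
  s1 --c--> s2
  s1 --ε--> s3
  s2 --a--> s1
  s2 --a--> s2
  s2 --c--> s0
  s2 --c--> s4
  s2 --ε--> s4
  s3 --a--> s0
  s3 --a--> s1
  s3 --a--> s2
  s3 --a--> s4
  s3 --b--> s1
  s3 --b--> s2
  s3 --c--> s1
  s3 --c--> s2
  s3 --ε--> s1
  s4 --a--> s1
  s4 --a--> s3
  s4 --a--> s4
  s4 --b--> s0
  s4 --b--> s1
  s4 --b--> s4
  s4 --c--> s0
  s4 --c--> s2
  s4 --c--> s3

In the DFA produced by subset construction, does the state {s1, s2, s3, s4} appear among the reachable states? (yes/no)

yes

Start state of the DFA: {s0} (ε-closure of the NFA start).
{s0} --a--> {s1, s2, s3, s4}  [new]
{s0} --b--> {s1, s2, s3, s4}  [seen]
{s0} --c--> {s0, s4}  [new]
{s1, s2, s3, s4} --a--> {s0, s1, s2, s3, s4}  [new]
{s1, s2, s3, s4} --b--> {s0, s1, s2, s3, s4}  [seen]
{s1, s2, s3, s4} --c--> {s0, s1, s2, s3, s4}  [seen]
{s0, s4} --a--> {s1, s2, s3, s4}  [seen]
{s0, s4} --b--> {s0, s1, s2, s3, s4}  [seen]
{s0, s4} --c--> {s0, s1, s2, s3, s4}  [seen]
{s0, s1, s2, s3, s4} --a--> {s0, s1, s2, s3, s4}  [seen]
{s0, s1, s2, s3, s4} --b--> {s0, s1, s2, s3, s4}  [seen]
{s0, s1, s2, s3, s4} --c--> {s0, s1, s2, s3, s4}  [seen]
Reachable DFA states: {s0}, {s1, s2, s3, s4}, {s0, s4}, {s0, s1, s2, s3, s4}.
{s1, s2, s3, s4} is among them.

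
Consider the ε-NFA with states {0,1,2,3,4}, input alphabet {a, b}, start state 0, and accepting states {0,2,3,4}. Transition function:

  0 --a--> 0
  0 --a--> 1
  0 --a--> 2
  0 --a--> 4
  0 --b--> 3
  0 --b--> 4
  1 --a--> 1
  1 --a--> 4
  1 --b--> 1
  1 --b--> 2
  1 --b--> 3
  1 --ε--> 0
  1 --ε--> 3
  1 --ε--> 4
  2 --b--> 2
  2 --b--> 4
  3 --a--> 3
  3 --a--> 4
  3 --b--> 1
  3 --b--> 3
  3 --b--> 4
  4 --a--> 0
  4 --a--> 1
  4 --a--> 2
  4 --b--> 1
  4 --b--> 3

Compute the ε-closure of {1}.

{0,1,3,4}

Begin with {1}.
1 →ε {0,3,4}; add 0, 3, 4.
ε-closure = {0,1,3,4}.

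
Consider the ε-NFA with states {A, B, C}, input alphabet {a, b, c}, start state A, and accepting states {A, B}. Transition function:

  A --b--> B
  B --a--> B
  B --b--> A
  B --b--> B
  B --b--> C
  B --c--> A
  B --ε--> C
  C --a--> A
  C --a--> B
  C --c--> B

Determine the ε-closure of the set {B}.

Begin with {B}.
B →ε {C}; add C.
ε-closure = {B, C}.

{B, C}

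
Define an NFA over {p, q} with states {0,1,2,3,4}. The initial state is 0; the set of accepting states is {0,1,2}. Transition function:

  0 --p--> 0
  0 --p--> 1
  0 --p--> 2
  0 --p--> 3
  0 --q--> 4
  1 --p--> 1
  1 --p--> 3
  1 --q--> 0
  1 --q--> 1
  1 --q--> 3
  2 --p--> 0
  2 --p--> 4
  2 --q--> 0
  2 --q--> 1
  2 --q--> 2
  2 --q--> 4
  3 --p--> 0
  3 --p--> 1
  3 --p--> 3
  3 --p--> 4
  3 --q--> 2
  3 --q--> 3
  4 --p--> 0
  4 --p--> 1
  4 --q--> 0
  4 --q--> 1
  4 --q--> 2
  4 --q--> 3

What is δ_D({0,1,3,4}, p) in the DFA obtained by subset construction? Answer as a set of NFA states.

{0,1,2,3,4}

δ(0,p) = {0,1,2,3}; δ(1,p) = {1,3}; δ(3,p) = {0,1,3,4}; δ(4,p) = {0,1}.
Union: {0,1,2,3,4}.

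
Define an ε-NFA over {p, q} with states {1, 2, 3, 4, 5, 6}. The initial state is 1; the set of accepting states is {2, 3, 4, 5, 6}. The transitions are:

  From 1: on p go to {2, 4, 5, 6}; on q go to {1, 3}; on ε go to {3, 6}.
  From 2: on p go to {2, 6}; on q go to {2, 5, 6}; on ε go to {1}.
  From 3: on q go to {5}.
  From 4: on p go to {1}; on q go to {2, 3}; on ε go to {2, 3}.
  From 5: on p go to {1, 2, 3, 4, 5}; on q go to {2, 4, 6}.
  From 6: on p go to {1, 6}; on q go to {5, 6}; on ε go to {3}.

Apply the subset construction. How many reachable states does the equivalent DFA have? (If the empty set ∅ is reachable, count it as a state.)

3

Start state of the DFA: {1, 3, 6} (ε-closure of the NFA start).
{1, 3, 6} --p--> {1, 2, 3, 4, 5, 6}  [new]
{1, 3, 6} --q--> {1, 3, 5, 6}  [new]
{1, 2, 3, 4, 5, 6} --p--> {1, 2, 3, 4, 5, 6}  [seen]
{1, 2, 3, 4, 5, 6} --q--> {1, 2, 3, 4, 5, 6}  [seen]
{1, 3, 5, 6} --p--> {1, 2, 3, 4, 5, 6}  [seen]
{1, 3, 5, 6} --q--> {1, 2, 3, 4, 5, 6}  [seen]
Reachable DFA states: {1, 3, 6}, {1, 2, 3, 4, 5, 6}, {1, 3, 5, 6}.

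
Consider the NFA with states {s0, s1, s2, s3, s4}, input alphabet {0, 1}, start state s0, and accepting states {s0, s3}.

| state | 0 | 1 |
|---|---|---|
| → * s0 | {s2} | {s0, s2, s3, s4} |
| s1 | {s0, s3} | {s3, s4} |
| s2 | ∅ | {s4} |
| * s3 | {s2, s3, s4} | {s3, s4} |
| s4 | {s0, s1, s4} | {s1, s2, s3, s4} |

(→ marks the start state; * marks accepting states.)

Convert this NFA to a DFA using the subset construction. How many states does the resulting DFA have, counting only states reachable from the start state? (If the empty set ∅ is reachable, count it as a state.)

8

Start state of the DFA: {s0}.
{s0} --0--> {s2}  [new]
{s0} --1--> {s0, s2, s3, s4}  [new]
{s2} --0--> ∅  [new]
{s2} --1--> {s4}  [new]
{s0, s2, s3, s4} --0--> {s0, s1, s2, s3, s4}  [new]
{s0, s2, s3, s4} --1--> {s0, s1, s2, s3, s4}  [seen]
∅ --0--> ∅  [seen]
∅ --1--> ∅  [seen]
{s4} --0--> {s0, s1, s4}  [new]
{s4} --1--> {s1, s2, s3, s4}  [new]
{s0, s1, s2, s3, s4} --0--> {s0, s1, s2, s3, s4}  [seen]
{s0, s1, s2, s3, s4} --1--> {s0, s1, s2, s3, s4}  [seen]
{s0, s1, s4} --0--> {s0, s1, s2, s3, s4}  [seen]
{s0, s1, s4} --1--> {s0, s1, s2, s3, s4}  [seen]
{s1, s2, s3, s4} --0--> {s0, s1, s2, s3, s4}  [seen]
{s1, s2, s3, s4} --1--> {s1, s2, s3, s4}  [seen]
Reachable DFA states: {s0}, {s2}, {s0, s2, s3, s4}, ∅, {s4}, {s0, s1, s2, s3, s4}, {s0, s1, s4}, {s1, s2, s3, s4}.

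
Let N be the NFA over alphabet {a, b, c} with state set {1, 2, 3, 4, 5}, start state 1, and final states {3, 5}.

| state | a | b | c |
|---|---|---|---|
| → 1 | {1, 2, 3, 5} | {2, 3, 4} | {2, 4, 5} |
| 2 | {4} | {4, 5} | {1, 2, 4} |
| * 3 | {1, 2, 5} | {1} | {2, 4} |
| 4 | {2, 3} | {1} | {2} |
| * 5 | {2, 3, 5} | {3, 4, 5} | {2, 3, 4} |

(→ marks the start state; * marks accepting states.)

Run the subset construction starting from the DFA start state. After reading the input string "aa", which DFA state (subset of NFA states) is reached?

Start: {1}.
δ(1,a) = {1, 2, 3, 5}.
Union: {1, 2, 3, 5}.
After a: {1, 2, 3, 5}.
δ(1,a) = {1, 2, 3, 5}; δ(2,a) = {4}; δ(3,a) = {1, 2, 5}; δ(5,a) = {2, 3, 5}.
Union: {1, 2, 3, 4, 5}.
After a: {1, 2, 3, 4, 5}.

{1, 2, 3, 4, 5}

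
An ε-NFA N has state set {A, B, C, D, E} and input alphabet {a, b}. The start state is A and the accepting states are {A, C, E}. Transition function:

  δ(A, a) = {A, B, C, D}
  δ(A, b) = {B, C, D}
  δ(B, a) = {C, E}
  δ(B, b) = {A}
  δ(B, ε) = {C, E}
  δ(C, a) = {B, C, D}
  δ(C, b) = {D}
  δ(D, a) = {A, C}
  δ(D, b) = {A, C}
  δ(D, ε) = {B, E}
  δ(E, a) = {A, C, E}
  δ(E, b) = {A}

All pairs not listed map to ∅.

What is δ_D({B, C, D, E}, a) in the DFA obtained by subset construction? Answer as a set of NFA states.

{A, B, C, D, E}

δ(B,a) = {C, E}; δ(C,a) = {B, C, D}; δ(D,a) = {A, C}; δ(E,a) = {A, C, E}.
Union: {A, B, C, D, E}.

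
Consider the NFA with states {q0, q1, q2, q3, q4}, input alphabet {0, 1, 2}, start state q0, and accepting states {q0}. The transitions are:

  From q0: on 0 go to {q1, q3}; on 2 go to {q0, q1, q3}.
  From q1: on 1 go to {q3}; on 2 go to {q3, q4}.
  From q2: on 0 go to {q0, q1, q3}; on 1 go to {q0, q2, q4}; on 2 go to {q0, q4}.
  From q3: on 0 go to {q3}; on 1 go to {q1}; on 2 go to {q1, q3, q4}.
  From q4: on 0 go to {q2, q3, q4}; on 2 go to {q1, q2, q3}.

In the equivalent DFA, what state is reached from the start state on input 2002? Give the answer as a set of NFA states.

{q1, q3, q4}

Start: {q0}.
δ(q0,2) = {q0, q1, q3}.
Union: {q0, q1, q3}.
After 2: {q0, q1, q3}.
δ(q0,0) = {q1, q3}; δ(q1,0) = ∅; δ(q3,0) = {q3}.
Union: {q1, q3}.
After 0: {q1, q3}.
δ(q1,0) = ∅; δ(q3,0) = {q3}.
Union: {q3}.
After 0: {q3}.
δ(q3,2) = {q1, q3, q4}.
Union: {q1, q3, q4}.
After 2: {q1, q3, q4}.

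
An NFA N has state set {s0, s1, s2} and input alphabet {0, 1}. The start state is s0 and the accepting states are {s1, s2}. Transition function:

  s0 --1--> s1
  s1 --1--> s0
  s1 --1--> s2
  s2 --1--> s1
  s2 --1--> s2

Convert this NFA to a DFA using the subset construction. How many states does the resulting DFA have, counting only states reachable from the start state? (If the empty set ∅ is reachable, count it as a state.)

6

Start state of the DFA: {s0}.
{s0} --0--> ∅  [new]
{s0} --1--> {s1}  [new]
∅ --0--> ∅  [seen]
∅ --1--> ∅  [seen]
{s1} --0--> ∅  [seen]
{s1} --1--> {s0, s2}  [new]
{s0, s2} --0--> ∅  [seen]
{s0, s2} --1--> {s1, s2}  [new]
{s1, s2} --0--> ∅  [seen]
{s1, s2} --1--> {s0, s1, s2}  [new]
{s0, s1, s2} --0--> ∅  [seen]
{s0, s1, s2} --1--> {s0, s1, s2}  [seen]
Reachable DFA states: {s0}, ∅, {s1}, {s0, s2}, {s1, s2}, {s0, s1, s2}.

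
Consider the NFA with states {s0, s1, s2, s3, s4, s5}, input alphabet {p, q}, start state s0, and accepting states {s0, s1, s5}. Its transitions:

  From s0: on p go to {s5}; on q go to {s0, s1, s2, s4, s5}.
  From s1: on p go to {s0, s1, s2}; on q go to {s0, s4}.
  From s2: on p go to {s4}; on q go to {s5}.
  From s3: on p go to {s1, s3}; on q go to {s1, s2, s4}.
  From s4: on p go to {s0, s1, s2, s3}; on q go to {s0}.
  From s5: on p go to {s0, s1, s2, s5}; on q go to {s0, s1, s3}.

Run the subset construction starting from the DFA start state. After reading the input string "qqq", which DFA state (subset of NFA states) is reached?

{s0, s1, s2, s3, s4, s5}

Start: {s0}.
δ(s0,q) = {s0, s1, s2, s4, s5}.
Union: {s0, s1, s2, s4, s5}.
After q: {s0, s1, s2, s4, s5}.
δ(s0,q) = {s0, s1, s2, s4, s5}; δ(s1,q) = {s0, s4}; δ(s2,q) = {s5}; δ(s4,q) = {s0}; δ(s5,q) = {s0, s1, s3}.
Union: {s0, s1, s2, s3, s4, s5}.
After q: {s0, s1, s2, s3, s4, s5}.
δ(s0,q) = {s0, s1, s2, s4, s5}; δ(s1,q) = {s0, s4}; δ(s2,q) = {s5}; δ(s3,q) = {s1, s2, s4}; δ(s4,q) = {s0}; δ(s5,q) = {s0, s1, s3}.
Union: {s0, s1, s2, s3, s4, s5}.
After q: {s0, s1, s2, s3, s4, s5}.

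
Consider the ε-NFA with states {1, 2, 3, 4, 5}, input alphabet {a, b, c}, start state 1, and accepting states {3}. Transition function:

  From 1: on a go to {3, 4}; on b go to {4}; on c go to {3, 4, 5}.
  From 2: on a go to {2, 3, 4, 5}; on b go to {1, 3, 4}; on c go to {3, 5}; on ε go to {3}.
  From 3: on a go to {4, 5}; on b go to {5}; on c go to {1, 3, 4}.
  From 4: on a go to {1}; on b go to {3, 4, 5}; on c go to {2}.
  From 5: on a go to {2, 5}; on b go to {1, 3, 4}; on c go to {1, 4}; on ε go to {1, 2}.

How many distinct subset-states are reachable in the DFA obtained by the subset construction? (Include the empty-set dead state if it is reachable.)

Start state of the DFA: {1} (ε-closure of the NFA start).
{1} --a--> {3, 4}  [new]
{1} --b--> {4}  [new]
{1} --c--> {1, 2, 3, 4, 5}  [new]
{3, 4} --a--> {1, 2, 3, 4, 5}  [seen]
{3, 4} --b--> {1, 2, 3, 4, 5}  [seen]
{3, 4} --c--> {1, 2, 3, 4}  [new]
{4} --a--> {1}  [seen]
{4} --b--> {1, 2, 3, 4, 5}  [seen]
{4} --c--> {2, 3}  [new]
{1, 2, 3, 4, 5} --a--> {1, 2, 3, 4, 5}  [seen]
{1, 2, 3, 4, 5} --b--> {1, 2, 3, 4, 5}  [seen]
{1, 2, 3, 4, 5} --c--> {1, 2, 3, 4, 5}  [seen]
{1, 2, 3, 4} --a--> {1, 2, 3, 4, 5}  [seen]
{1, 2, 3, 4} --b--> {1, 2, 3, 4, 5}  [seen]
{1, 2, 3, 4} --c--> {1, 2, 3, 4, 5}  [seen]
{2, 3} --a--> {1, 2, 3, 4, 5}  [seen]
{2, 3} --b--> {1, 2, 3, 4, 5}  [seen]
{2, 3} --c--> {1, 2, 3, 4, 5}  [seen]
Reachable DFA states: {1}, {3, 4}, {4}, {1, 2, 3, 4, 5}, {1, 2, 3, 4}, {2, 3}.

6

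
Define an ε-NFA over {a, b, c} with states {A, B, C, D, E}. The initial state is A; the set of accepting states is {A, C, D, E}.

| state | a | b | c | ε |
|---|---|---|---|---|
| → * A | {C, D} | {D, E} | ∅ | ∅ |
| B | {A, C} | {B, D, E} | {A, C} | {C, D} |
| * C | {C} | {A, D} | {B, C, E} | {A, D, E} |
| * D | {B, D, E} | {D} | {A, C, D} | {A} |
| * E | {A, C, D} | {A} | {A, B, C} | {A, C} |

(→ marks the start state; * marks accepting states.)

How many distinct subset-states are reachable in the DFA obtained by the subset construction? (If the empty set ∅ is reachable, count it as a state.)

4

Start state of the DFA: {A} (ε-closure of the NFA start).
{A} --a--> {A, C, D, E}  [new]
{A} --b--> {A, C, D, E}  [seen]
{A} --c--> ∅  [new]
{A, C, D, E} --a--> {A, B, C, D, E}  [new]
{A, C, D, E} --b--> {A, C, D, E}  [seen]
{A, C, D, E} --c--> {A, B, C, D, E}  [seen]
∅ --a--> ∅  [seen]
∅ --b--> ∅  [seen]
∅ --c--> ∅  [seen]
{A, B, C, D, E} --a--> {A, B, C, D, E}  [seen]
{A, B, C, D, E} --b--> {A, B, C, D, E}  [seen]
{A, B, C, D, E} --c--> {A, B, C, D, E}  [seen]
Reachable DFA states: {A}, {A, C, D, E}, ∅, {A, B, C, D, E}.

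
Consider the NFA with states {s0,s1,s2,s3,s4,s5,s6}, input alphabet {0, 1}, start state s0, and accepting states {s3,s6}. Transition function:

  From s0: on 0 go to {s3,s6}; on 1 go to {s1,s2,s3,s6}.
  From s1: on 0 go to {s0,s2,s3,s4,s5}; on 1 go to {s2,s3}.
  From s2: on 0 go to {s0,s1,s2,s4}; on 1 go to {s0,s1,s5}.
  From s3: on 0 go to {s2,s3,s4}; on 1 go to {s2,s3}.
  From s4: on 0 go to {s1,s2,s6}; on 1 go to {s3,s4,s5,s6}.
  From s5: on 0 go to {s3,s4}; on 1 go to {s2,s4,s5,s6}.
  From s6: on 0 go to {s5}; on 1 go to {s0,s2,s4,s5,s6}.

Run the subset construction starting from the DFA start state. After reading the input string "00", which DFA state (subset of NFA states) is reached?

Start: {s0}.
δ(s0,0) = {s3,s6}.
Union: {s3,s6}.
After 0: {s3,s6}.
δ(s3,0) = {s2,s3,s4}; δ(s6,0) = {s5}.
Union: {s2,s3,s4,s5}.
After 0: {s2,s3,s4,s5}.

{s2,s3,s4,s5}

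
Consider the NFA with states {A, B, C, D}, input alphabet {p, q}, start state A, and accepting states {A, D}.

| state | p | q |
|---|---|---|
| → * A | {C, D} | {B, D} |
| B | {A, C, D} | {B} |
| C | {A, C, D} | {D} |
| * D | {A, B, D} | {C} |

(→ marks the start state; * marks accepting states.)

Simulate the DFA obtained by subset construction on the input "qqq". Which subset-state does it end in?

{B, D}

Start: {A}.
δ(A,q) = {B, D}.
Union: {B, D}.
After q: {B, D}.
δ(B,q) = {B}; δ(D,q) = {C}.
Union: {B, C}.
After q: {B, C}.
δ(B,q) = {B}; δ(C,q) = {D}.
Union: {B, D}.
After q: {B, D}.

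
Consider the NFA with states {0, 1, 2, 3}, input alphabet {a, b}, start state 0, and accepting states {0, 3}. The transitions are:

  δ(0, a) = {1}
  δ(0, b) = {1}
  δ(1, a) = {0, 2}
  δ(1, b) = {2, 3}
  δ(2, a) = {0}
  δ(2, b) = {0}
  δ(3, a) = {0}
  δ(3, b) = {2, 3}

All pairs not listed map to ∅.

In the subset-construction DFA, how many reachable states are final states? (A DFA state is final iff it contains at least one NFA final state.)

Start state of the DFA: {0}.
{0} --a--> {1}  [new]
{0} --b--> {1}  [seen]
{1} --a--> {0, 2}  [new]
{1} --b--> {2, 3}  [new]
{0, 2} --a--> {0, 1}  [new]
{0, 2} --b--> {0, 1}  [seen]
{2, 3} --a--> {0}  [seen]
{2, 3} --b--> {0, 2, 3}  [new]
{0, 1} --a--> {0, 1, 2}  [new]
{0, 1} --b--> {1, 2, 3}  [new]
{0, 2, 3} --a--> {0, 1}  [seen]
{0, 2, 3} --b--> {0, 1, 2, 3}  [new]
{0, 1, 2} --a--> {0, 1, 2}  [seen]
{0, 1, 2} --b--> {0, 1, 2, 3}  [seen]
{1, 2, 3} --a--> {0, 2}  [seen]
{1, 2, 3} --b--> {0, 2, 3}  [seen]
{0, 1, 2, 3} --a--> {0, 1, 2}  [seen]
{0, 1, 2, 3} --b--> {0, 1, 2, 3}  [seen]
Reachable DFA states: {0}, {1}, {0, 2}, {2, 3}, {0, 1}, {0, 2, 3}, {0, 1, 2}, {1, 2, 3}, {0, 1, 2, 3}.
Accepting DFA states (contain an NFA accepting state): {0}, {0, 2}, {2, 3}, {0, 1}, {0, 2, 3}, {0, 1, 2}, {1, 2, 3}, {0, 1, 2, 3}.

8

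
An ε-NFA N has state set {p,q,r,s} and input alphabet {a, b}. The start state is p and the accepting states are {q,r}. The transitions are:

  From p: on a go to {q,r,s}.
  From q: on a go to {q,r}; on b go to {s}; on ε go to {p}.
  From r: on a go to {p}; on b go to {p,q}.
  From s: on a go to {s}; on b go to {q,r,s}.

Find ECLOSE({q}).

{p,q}

Begin with {q}.
q →ε {p}; add p.
ε-closure = {p,q}.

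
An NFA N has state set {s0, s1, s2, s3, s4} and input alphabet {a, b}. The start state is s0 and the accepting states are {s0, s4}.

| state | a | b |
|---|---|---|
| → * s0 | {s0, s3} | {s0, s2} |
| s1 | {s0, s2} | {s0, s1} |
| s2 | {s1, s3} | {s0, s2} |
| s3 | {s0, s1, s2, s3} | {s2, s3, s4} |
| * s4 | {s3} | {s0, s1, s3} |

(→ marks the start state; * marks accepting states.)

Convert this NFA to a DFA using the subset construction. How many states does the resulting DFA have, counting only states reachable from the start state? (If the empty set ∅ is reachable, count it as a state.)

7

Start state of the DFA: {s0}.
{s0} --a--> {s0, s3}  [new]
{s0} --b--> {s0, s2}  [new]
{s0, s3} --a--> {s0, s1, s2, s3}  [new]
{s0, s3} --b--> {s0, s2, s3, s4}  [new]
{s0, s2} --a--> {s0, s1, s3}  [new]
{s0, s2} --b--> {s0, s2}  [seen]
{s0, s1, s2, s3} --a--> {s0, s1, s2, s3}  [seen]
{s0, s1, s2, s3} --b--> {s0, s1, s2, s3, s4}  [new]
{s0, s2, s3, s4} --a--> {s0, s1, s2, s3}  [seen]
{s0, s2, s3, s4} --b--> {s0, s1, s2, s3, s4}  [seen]
{s0, s1, s3} --a--> {s0, s1, s2, s3}  [seen]
{s0, s1, s3} --b--> {s0, s1, s2, s3, s4}  [seen]
{s0, s1, s2, s3, s4} --a--> {s0, s1, s2, s3}  [seen]
{s0, s1, s2, s3, s4} --b--> {s0, s1, s2, s3, s4}  [seen]
Reachable DFA states: {s0}, {s0, s3}, {s0, s2}, {s0, s1, s2, s3}, {s0, s2, s3, s4}, {s0, s1, s3}, {s0, s1, s2, s3, s4}.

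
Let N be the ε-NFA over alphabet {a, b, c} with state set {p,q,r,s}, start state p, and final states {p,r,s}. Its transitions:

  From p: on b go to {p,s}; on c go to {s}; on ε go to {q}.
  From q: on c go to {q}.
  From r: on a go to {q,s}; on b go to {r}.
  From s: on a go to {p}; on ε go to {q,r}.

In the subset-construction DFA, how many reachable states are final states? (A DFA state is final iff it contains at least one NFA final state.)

4

Start state of the DFA: {p,q} (ε-closure of the NFA start).
{p,q} --a--> ∅  [new]
{p,q} --b--> {p,q,r,s}  [new]
{p,q} --c--> {q,r,s}  [new]
∅ --a--> ∅  [seen]
∅ --b--> ∅  [seen]
∅ --c--> ∅  [seen]
{p,q,r,s} --a--> {p,q,r,s}  [seen]
{p,q,r,s} --b--> {p,q,r,s}  [seen]
{p,q,r,s} --c--> {q,r,s}  [seen]
{q,r,s} --a--> {p,q,r,s}  [seen]
{q,r,s} --b--> {r}  [new]
{q,r,s} --c--> {q}  [new]
{r} --a--> {q,r,s}  [seen]
{r} --b--> {r}  [seen]
{r} --c--> ∅  [seen]
{q} --a--> ∅  [seen]
{q} --b--> ∅  [seen]
{q} --c--> {q}  [seen]
Reachable DFA states: {p,q}, ∅, {p,q,r,s}, {q,r,s}, {r}, {q}.
Accepting DFA states (contain an NFA accepting state): {p,q}, {p,q,r,s}, {q,r,s}, {r}.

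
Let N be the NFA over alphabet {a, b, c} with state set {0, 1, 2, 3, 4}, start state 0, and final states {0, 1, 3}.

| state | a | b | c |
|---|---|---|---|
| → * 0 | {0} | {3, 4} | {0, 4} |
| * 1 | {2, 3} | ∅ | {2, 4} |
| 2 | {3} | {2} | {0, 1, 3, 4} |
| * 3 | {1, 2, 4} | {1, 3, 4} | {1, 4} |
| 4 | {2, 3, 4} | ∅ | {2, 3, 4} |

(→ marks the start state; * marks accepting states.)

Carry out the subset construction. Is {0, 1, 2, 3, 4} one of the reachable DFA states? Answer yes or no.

Start state of the DFA: {0}.
{0} --a--> {0}  [seen]
{0} --b--> {3, 4}  [new]
{0} --c--> {0, 4}  [new]
{3, 4} --a--> {1, 2, 3, 4}  [new]
{3, 4} --b--> {1, 3, 4}  [new]
{3, 4} --c--> {1, 2, 3, 4}  [seen]
{0, 4} --a--> {0, 2, 3, 4}  [new]
{0, 4} --b--> {3, 4}  [seen]
{0, 4} --c--> {0, 2, 3, 4}  [seen]
{1, 2, 3, 4} --a--> {1, 2, 3, 4}  [seen]
{1, 2, 3, 4} --b--> {1, 2, 3, 4}  [seen]
{1, 2, 3, 4} --c--> {0, 1, 2, 3, 4}  [new]
{1, 3, 4} --a--> {1, 2, 3, 4}  [seen]
{1, 3, 4} --b--> {1, 3, 4}  [seen]
{1, 3, 4} --c--> {1, 2, 3, 4}  [seen]
{0, 2, 3, 4} --a--> {0, 1, 2, 3, 4}  [seen]
{0, 2, 3, 4} --b--> {1, 2, 3, 4}  [seen]
{0, 2, 3, 4} --c--> {0, 1, 2, 3, 4}  [seen]
{0, 1, 2, 3, 4} --a--> {0, 1, 2, 3, 4}  [seen]
{0, 1, 2, 3, 4} --b--> {1, 2, 3, 4}  [seen]
{0, 1, 2, 3, 4} --c--> {0, 1, 2, 3, 4}  [seen]
Reachable DFA states: {0}, {3, 4}, {0, 4}, {1, 2, 3, 4}, {1, 3, 4}, {0, 2, 3, 4}, {0, 1, 2, 3, 4}.
{0, 1, 2, 3, 4} is among them.

yes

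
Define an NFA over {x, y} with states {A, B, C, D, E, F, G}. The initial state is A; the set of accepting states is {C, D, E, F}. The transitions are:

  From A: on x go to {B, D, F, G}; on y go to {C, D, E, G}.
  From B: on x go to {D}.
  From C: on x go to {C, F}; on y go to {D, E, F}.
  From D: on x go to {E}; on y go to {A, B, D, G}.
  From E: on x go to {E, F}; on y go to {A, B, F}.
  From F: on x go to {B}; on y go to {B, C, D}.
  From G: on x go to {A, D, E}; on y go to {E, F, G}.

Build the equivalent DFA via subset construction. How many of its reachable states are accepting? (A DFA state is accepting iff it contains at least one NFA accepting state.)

10

Start state of the DFA: {A}.
{A} --x--> {B, D, F, G}  [new]
{A} --y--> {C, D, E, G}  [new]
{B, D, F, G} --x--> {A, B, D, E}  [new]
{B, D, F, G} --y--> {A, B, C, D, E, F, G}  [new]
{C, D, E, G} --x--> {A, C, D, E, F}  [new]
{C, D, E, G} --y--> {A, B, D, E, F, G}  [new]
{A, B, D, E} --x--> {B, D, E, F, G}  [new]
{A, B, D, E} --y--> {A, B, C, D, E, F, G}  [seen]
{A, B, C, D, E, F, G} --x--> {A, B, C, D, E, F, G}  [seen]
{A, B, C, D, E, F, G} --y--> {A, B, C, D, E, F, G}  [seen]
{A, C, D, E, F} --x--> {B, C, D, E, F, G}  [new]
{A, C, D, E, F} --y--> {A, B, C, D, E, F, G}  [seen]
{A, B, D, E, F, G} --x--> {A, B, D, E, F, G}  [seen]
{A, B, D, E, F, G} --y--> {A, B, C, D, E, F, G}  [seen]
{B, D, E, F, G} --x--> {A, B, D, E, F}  [new]
{B, D, E, F, G} --y--> {A, B, C, D, E, F, G}  [seen]
{B, C, D, E, F, G} --x--> {A, B, C, D, E, F}  [new]
{B, C, D, E, F, G} --y--> {A, B, C, D, E, F, G}  [seen]
{A, B, D, E, F} --x--> {B, D, E, F, G}  [seen]
{A, B, D, E, F} --y--> {A, B, C, D, E, F, G}  [seen]
{A, B, C, D, E, F} --x--> {B, C, D, E, F, G}  [seen]
{A, B, C, D, E, F} --y--> {A, B, C, D, E, F, G}  [seen]
Reachable DFA states: {A}, {B, D, F, G}, {C, D, E, G}, {A, B, D, E}, {A, B, C, D, E, F, G}, {A, C, D, E, F}, {A, B, D, E, F, G}, {B, D, E, F, G}, {B, C, D, E, F, G}, {A, B, D, E, F}, {A, B, C, D, E, F}.
Accepting DFA states (contain an NFA accepting state): {B, D, F, G}, {C, D, E, G}, {A, B, D, E}, {A, B, C, D, E, F, G}, {A, C, D, E, F}, {A, B, D, E, F, G}, {B, D, E, F, G}, {B, C, D, E, F, G}, {A, B, D, E, F}, {A, B, C, D, E, F}.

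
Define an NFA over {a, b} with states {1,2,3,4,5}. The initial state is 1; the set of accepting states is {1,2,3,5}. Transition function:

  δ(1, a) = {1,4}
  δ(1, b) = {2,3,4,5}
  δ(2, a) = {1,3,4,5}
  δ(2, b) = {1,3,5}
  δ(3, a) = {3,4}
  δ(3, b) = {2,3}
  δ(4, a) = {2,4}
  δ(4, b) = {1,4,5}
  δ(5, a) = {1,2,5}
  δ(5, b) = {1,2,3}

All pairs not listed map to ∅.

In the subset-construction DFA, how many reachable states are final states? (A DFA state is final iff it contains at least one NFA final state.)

Start state of the DFA: {1}.
{1} --a--> {1,4}  [new]
{1} --b--> {2,3,4,5}  [new]
{1,4} --a--> {1,2,4}  [new]
{1,4} --b--> {1,2,3,4,5}  [new]
{2,3,4,5} --a--> {1,2,3,4,5}  [seen]
{2,3,4,5} --b--> {1,2,3,4,5}  [seen]
{1,2,4} --a--> {1,2,3,4,5}  [seen]
{1,2,4} --b--> {1,2,3,4,5}  [seen]
{1,2,3,4,5} --a--> {1,2,3,4,5}  [seen]
{1,2,3,4,5} --b--> {1,2,3,4,5}  [seen]
Reachable DFA states: {1}, {1,4}, {2,3,4,5}, {1,2,4}, {1,2,3,4,5}.
Accepting DFA states (contain an NFA accepting state): {1}, {1,4}, {2,3,4,5}, {1,2,4}, {1,2,3,4,5}.

5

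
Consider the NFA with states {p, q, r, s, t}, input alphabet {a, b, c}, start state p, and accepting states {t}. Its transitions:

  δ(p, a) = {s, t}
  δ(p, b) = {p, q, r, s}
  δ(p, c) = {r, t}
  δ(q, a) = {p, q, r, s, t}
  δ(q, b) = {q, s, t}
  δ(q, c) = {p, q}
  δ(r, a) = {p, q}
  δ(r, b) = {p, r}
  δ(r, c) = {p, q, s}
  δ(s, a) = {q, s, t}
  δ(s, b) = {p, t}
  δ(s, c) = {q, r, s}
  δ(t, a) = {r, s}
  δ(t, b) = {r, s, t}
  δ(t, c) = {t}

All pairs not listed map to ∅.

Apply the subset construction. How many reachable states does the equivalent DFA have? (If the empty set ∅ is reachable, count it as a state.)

Start state of the DFA: {p}.
{p} --a--> {s, t}  [new]
{p} --b--> {p, q, r, s}  [new]
{p} --c--> {r, t}  [new]
{s, t} --a--> {q, r, s, t}  [new]
{s, t} --b--> {p, r, s, t}  [new]
{s, t} --c--> {q, r, s, t}  [seen]
{p, q, r, s} --a--> {p, q, r, s, t}  [new]
{p, q, r, s} --b--> {p, q, r, s, t}  [seen]
{p, q, r, s} --c--> {p, q, r, s, t}  [seen]
{r, t} --a--> {p, q, r, s}  [seen]
{r, t} --b--> {p, r, s, t}  [seen]
{r, t} --c--> {p, q, s, t}  [new]
{q, r, s, t} --a--> {p, q, r, s, t}  [seen]
{q, r, s, t} --b--> {p, q, r, s, t}  [seen]
{q, r, s, t} --c--> {p, q, r, s, t}  [seen]
{p, r, s, t} --a--> {p, q, r, s, t}  [seen]
{p, r, s, t} --b--> {p, q, r, s, t}  [seen]
{p, r, s, t} --c--> {p, q, r, s, t}  [seen]
{p, q, r, s, t} --a--> {p, q, r, s, t}  [seen]
{p, q, r, s, t} --b--> {p, q, r, s, t}  [seen]
{p, q, r, s, t} --c--> {p, q, r, s, t}  [seen]
{p, q, s, t} --a--> {p, q, r, s, t}  [seen]
{p, q, s, t} --b--> {p, q, r, s, t}  [seen]
{p, q, s, t} --c--> {p, q, r, s, t}  [seen]
Reachable DFA states: {p}, {s, t}, {p, q, r, s}, {r, t}, {q, r, s, t}, {p, r, s, t}, {p, q, r, s, t}, {p, q, s, t}.

8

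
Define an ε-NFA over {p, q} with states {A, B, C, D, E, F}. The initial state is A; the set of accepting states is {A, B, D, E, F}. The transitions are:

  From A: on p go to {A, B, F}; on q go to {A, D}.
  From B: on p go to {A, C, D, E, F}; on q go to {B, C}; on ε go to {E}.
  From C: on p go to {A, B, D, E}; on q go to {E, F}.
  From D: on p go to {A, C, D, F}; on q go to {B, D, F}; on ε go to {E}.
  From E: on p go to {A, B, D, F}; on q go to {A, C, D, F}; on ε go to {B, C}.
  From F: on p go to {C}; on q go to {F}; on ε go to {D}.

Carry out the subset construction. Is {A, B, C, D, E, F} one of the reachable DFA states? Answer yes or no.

Start state of the DFA: {A} (ε-closure of the NFA start).
{A} --p--> {A, B, C, D, E, F}  [new]
{A} --q--> {A, B, C, D, E}  [new]
{A, B, C, D, E, F} --p--> {A, B, C, D, E, F}  [seen]
{A, B, C, D, E, F} --q--> {A, B, C, D, E, F}  [seen]
{A, B, C, D, E} --p--> {A, B, C, D, E, F}  [seen]
{A, B, C, D, E} --q--> {A, B, C, D, E, F}  [seen]
Reachable DFA states: {A}, {A, B, C, D, E, F}, {A, B, C, D, E}.
{A, B, C, D, E, F} is among them.

yes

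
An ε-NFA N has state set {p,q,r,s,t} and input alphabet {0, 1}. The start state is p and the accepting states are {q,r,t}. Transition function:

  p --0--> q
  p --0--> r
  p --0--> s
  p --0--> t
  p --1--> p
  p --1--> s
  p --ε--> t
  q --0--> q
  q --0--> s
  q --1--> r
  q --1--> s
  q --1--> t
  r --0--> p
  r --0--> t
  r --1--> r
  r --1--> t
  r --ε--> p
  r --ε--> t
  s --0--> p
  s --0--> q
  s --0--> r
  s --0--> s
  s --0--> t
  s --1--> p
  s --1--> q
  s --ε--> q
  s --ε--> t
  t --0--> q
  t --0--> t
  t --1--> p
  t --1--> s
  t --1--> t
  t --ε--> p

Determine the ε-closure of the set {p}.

Begin with {p}.
p →ε {t}; add t.
ε-closure = {p,t}.

{p,t}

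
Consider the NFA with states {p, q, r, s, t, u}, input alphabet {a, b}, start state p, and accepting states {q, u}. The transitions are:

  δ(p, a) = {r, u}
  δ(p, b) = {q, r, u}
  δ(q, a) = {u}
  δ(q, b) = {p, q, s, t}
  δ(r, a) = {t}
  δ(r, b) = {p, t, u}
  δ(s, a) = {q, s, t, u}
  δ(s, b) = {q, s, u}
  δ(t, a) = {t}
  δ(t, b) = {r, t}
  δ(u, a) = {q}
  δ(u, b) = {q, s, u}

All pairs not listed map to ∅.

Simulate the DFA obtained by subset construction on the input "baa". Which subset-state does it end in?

{q, t, u}

Start: {p}.
δ(p,b) = {q, r, u}.
Union: {q, r, u}.
After b: {q, r, u}.
δ(q,a) = {u}; δ(r,a) = {t}; δ(u,a) = {q}.
Union: {q, t, u}.
After a: {q, t, u}.
δ(q,a) = {u}; δ(t,a) = {t}; δ(u,a) = {q}.
Union: {q, t, u}.
After a: {q, t, u}.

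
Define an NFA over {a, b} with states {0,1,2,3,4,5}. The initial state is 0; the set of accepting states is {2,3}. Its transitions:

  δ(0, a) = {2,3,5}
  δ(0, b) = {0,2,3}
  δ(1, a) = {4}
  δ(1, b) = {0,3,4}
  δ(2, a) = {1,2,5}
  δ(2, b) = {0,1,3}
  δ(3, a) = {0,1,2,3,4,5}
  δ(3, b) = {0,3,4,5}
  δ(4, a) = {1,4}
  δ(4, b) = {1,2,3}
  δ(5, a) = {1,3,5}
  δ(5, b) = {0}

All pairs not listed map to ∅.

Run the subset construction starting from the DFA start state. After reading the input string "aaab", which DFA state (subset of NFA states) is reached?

Start: {0}.
δ(0,a) = {2,3,5}.
Union: {2,3,5}.
After a: {2,3,5}.
δ(2,a) = {1,2,5}; δ(3,a) = {0,1,2,3,4,5}; δ(5,a) = {1,3,5}.
Union: {0,1,2,3,4,5}.
After a: {0,1,2,3,4,5}.
δ(0,a) = {2,3,5}; δ(1,a) = {4}; δ(2,a) = {1,2,5}; δ(3,a) = {0,1,2,3,4,5}; δ(4,a) = {1,4}; δ(5,a) = {1,3,5}.
Union: {0,1,2,3,4,5}.
After a: {0,1,2,3,4,5}.
δ(0,b) = {0,2,3}; δ(1,b) = {0,3,4}; δ(2,b) = {0,1,3}; δ(3,b) = {0,3,4,5}; δ(4,b) = {1,2,3}; δ(5,b) = {0}.
Union: {0,1,2,3,4,5}.
After b: {0,1,2,3,4,5}.

{0,1,2,3,4,5}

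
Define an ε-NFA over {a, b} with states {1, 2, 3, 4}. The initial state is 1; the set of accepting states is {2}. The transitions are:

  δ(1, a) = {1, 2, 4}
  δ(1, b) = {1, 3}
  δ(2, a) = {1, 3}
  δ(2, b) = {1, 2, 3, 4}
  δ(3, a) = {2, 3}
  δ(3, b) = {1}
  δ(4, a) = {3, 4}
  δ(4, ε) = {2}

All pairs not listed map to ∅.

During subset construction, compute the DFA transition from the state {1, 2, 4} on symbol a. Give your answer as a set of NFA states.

{1, 2, 3, 4}

δ(1,a) = {1, 2, 4}; δ(2,a) = {1, 3}; δ(4,a) = {3, 4}.
Union: {1, 2, 3, 4}.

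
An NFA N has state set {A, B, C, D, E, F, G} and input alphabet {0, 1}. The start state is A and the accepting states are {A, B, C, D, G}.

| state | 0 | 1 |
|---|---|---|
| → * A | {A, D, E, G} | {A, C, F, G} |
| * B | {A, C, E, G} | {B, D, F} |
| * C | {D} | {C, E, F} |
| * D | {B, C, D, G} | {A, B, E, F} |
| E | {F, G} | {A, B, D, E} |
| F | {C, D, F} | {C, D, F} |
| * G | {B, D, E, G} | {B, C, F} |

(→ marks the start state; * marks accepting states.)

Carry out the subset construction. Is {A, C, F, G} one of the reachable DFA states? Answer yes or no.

Start state of the DFA: {A}.
{A} --0--> {A, D, E, G}  [new]
{A} --1--> {A, C, F, G}  [new]
{A, D, E, G} --0--> {A, B, C, D, E, F, G}  [new]
{A, D, E, G} --1--> {A, B, C, D, E, F, G}  [seen]
{A, C, F, G} --0--> {A, B, C, D, E, F, G}  [seen]
{A, C, F, G} --1--> {A, B, C, D, E, F, G}  [seen]
{A, B, C, D, E, F, G} --0--> {A, B, C, D, E, F, G}  [seen]
{A, B, C, D, E, F, G} --1--> {A, B, C, D, E, F, G}  [seen]
Reachable DFA states: {A}, {A, D, E, G}, {A, C, F, G}, {A, B, C, D, E, F, G}.
{A, C, F, G} is among them.

yes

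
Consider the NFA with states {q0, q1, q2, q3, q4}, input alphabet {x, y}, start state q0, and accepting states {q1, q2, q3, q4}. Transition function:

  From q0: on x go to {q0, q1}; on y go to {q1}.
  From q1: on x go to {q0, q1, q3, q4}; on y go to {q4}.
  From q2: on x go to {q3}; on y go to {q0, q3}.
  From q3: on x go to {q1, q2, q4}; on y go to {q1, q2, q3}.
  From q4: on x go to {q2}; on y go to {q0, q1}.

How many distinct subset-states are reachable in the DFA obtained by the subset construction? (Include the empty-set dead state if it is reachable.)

Start state of the DFA: {q0}.
{q0} --x--> {q0, q1}  [new]
{q0} --y--> {q1}  [new]
{q0, q1} --x--> {q0, q1, q3, q4}  [new]
{q0, q1} --y--> {q1, q4}  [new]
{q1} --x--> {q0, q1, q3, q4}  [seen]
{q1} --y--> {q4}  [new]
{q0, q1, q3, q4} --x--> {q0, q1, q2, q3, q4}  [new]
{q0, q1, q3, q4} --y--> {q0, q1, q2, q3, q4}  [seen]
{q1, q4} --x--> {q0, q1, q2, q3, q4}  [seen]
{q1, q4} --y--> {q0, q1, q4}  [new]
{q4} --x--> {q2}  [new]
{q4} --y--> {q0, q1}  [seen]
{q0, q1, q2, q3, q4} --x--> {q0, q1, q2, q3, q4}  [seen]
{q0, q1, q2, q3, q4} --y--> {q0, q1, q2, q3, q4}  [seen]
{q0, q1, q4} --x--> {q0, q1, q2, q3, q4}  [seen]
{q0, q1, q4} --y--> {q0, q1, q4}  [seen]
{q2} --x--> {q3}  [new]
{q2} --y--> {q0, q3}  [new]
{q3} --x--> {q1, q2, q4}  [new]
{q3} --y--> {q1, q2, q3}  [new]
{q0, q3} --x--> {q0, q1, q2, q4}  [new]
{q0, q3} --y--> {q1, q2, q3}  [seen]
{q1, q2, q4} --x--> {q0, q1, q2, q3, q4}  [seen]
{q1, q2, q4} --y--> {q0, q1, q3, q4}  [seen]
{q1, q2, q3} --x--> {q0, q1, q2, q3, q4}  [seen]
{q1, q2, q3} --y--> {q0, q1, q2, q3, q4}  [seen]
{q0, q1, q2, q4} --x--> {q0, q1, q2, q3, q4}  [seen]
{q0, q1, q2, q4} --y--> {q0, q1, q3, q4}  [seen]
Reachable DFA states: {q0}, {q0, q1}, {q1}, {q0, q1, q3, q4}, {q1, q4}, {q4}, {q0, q1, q2, q3, q4}, {q0, q1, q4}, {q2}, {q3}, {q0, q3}, {q1, q2, q4}, {q1, q2, q3}, {q0, q1, q2, q4}.

14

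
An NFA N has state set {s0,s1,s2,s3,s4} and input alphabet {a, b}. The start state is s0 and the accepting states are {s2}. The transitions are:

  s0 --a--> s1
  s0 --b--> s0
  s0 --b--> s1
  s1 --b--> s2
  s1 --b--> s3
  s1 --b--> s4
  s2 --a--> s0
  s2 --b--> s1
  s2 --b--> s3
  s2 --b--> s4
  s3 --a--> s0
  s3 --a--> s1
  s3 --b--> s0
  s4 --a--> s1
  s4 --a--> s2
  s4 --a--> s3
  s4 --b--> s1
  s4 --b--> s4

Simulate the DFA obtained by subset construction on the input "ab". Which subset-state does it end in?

{s2,s3,s4}

Start: {s0}.
δ(s0,a) = {s1}.
Union: {s1}.
After a: {s1}.
δ(s1,b) = {s2,s3,s4}.
Union: {s2,s3,s4}.
After b: {s2,s3,s4}.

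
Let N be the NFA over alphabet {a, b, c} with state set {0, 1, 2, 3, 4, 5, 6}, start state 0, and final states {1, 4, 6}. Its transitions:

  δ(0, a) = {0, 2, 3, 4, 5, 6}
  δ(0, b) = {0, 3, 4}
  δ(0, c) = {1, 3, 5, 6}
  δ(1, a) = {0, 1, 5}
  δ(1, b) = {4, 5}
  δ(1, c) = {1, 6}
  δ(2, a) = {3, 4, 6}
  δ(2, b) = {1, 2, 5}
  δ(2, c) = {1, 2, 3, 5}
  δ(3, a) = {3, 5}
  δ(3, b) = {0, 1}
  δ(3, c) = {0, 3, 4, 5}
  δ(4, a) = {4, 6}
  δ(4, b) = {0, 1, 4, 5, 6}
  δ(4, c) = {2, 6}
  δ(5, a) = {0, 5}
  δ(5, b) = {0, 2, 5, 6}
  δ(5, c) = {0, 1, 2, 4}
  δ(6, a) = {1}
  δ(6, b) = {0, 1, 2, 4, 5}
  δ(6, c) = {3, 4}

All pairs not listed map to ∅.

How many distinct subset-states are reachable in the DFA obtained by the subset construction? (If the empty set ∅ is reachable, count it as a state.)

Start state of the DFA: {0}.
{0} --a--> {0, 2, 3, 4, 5, 6}  [new]
{0} --b--> {0, 3, 4}  [new]
{0} --c--> {1, 3, 5, 6}  [new]
{0, 2, 3, 4, 5, 6} --a--> {0, 1, 2, 3, 4, 5, 6}  [new]
{0, 2, 3, 4, 5, 6} --b--> {0, 1, 2, 3, 4, 5, 6}  [seen]
{0, 2, 3, 4, 5, 6} --c--> {0, 1, 2, 3, 4, 5, 6}  [seen]
{0, 3, 4} --a--> {0, 2, 3, 4, 5, 6}  [seen]
{0, 3, 4} --b--> {0, 1, 3, 4, 5, 6}  [new]
{0, 3, 4} --c--> {0, 1, 2, 3, 4, 5, 6}  [seen]
{1, 3, 5, 6} --a--> {0, 1, 3, 5}  [new]
{1, 3, 5, 6} --b--> {0, 1, 2, 4, 5, 6}  [new]
{1, 3, 5, 6} --c--> {0, 1, 2, 3, 4, 5, 6}  [seen]
{0, 1, 2, 3, 4, 5, 6} --a--> {0, 1, 2, 3, 4, 5, 6}  [seen]
{0, 1, 2, 3, 4, 5, 6} --b--> {0, 1, 2, 3, 4, 5, 6}  [seen]
{0, 1, 2, 3, 4, 5, 6} --c--> {0, 1, 2, 3, 4, 5, 6}  [seen]
{0, 1, 3, 4, 5, 6} --a--> {0, 1, 2, 3, 4, 5, 6}  [seen]
{0, 1, 3, 4, 5, 6} --b--> {0, 1, 2, 3, 4, 5, 6}  [seen]
{0, 1, 3, 4, 5, 6} --c--> {0, 1, 2, 3, 4, 5, 6}  [seen]
{0, 1, 3, 5} --a--> {0, 1, 2, 3, 4, 5, 6}  [seen]
{0, 1, 3, 5} --b--> {0, 1, 2, 3, 4, 5, 6}  [seen]
{0, 1, 3, 5} --c--> {0, 1, 2, 3, 4, 5, 6}  [seen]
{0, 1, 2, 4, 5, 6} --a--> {0, 1, 2, 3, 4, 5, 6}  [seen]
{0, 1, 2, 4, 5, 6} --b--> {0, 1, 2, 3, 4, 5, 6}  [seen]
{0, 1, 2, 4, 5, 6} --c--> {0, 1, 2, 3, 4, 5, 6}  [seen]
Reachable DFA states: {0}, {0, 2, 3, 4, 5, 6}, {0, 3, 4}, {1, 3, 5, 6}, {0, 1, 2, 3, 4, 5, 6}, {0, 1, 3, 4, 5, 6}, {0, 1, 3, 5}, {0, 1, 2, 4, 5, 6}.

8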